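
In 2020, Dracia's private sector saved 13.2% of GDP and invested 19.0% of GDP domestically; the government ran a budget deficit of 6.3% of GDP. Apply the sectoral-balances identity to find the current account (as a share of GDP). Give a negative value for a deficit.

-12.1

By the sectoral-balances identity, CA = (S_private - I) + (T - G).
Private balance = 13.2 - 19.0 = -5.8
Government balance (T - G) = -6.3
CA = -5.8 + (-6.3) = -12.1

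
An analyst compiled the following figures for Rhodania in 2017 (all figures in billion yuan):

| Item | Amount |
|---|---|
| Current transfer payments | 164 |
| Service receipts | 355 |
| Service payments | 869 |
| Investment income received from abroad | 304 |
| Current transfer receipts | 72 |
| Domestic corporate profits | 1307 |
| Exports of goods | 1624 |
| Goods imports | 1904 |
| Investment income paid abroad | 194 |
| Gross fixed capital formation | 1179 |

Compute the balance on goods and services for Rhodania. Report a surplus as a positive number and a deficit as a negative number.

-794

Goods balance = 1624 - 1904 = -280
Services balance = 355 - 869 = -514
Trade balance (goods + services) = -280 + (-514) = -794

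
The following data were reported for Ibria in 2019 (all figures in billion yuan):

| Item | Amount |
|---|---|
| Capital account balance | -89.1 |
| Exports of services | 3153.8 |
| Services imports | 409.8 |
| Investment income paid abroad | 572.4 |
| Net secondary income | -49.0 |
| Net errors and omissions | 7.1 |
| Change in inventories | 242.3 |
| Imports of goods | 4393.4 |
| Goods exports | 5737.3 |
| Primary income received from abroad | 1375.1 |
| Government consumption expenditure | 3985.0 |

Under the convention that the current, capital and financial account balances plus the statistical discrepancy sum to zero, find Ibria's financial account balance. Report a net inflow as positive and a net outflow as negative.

Goods balance = 5737.3 - 4393.4 = 1343.9
Services balance = 3153.8 - 409.8 = 2744.0
Trade balance (goods + services) = 1343.9 + 2744.0 = 4087.9
Net primary income = 1375.1 - 572.4 = 802.7
Net secondary income = -49.0
Current account = 4087.9 + 802.7 + (-49.0) = 4841.6
Financial account = -(4841.6 + (-89.1) + 7.1) = -4759.6

-4759.6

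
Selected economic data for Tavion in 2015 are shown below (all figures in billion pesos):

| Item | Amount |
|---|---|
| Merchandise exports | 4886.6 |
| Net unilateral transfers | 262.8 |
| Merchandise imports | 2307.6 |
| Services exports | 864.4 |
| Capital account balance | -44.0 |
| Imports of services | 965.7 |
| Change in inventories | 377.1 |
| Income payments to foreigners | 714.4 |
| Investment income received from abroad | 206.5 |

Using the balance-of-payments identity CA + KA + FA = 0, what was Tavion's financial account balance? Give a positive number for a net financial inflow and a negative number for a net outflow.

Goods balance = 4886.6 - 2307.6 = 2579.0
Services balance = 864.4 - 965.7 = -101.3
Trade balance (goods + services) = 2579.0 + (-101.3) = 2477.7
Net primary income = 206.5 - 714.4 = -507.9
Net secondary income = 262.8
Current account = 2477.7 + (-507.9) + 262.8 = 2232.6
Financial account = -(2232.6 + (-44.0)) = -2188.6

-2188.6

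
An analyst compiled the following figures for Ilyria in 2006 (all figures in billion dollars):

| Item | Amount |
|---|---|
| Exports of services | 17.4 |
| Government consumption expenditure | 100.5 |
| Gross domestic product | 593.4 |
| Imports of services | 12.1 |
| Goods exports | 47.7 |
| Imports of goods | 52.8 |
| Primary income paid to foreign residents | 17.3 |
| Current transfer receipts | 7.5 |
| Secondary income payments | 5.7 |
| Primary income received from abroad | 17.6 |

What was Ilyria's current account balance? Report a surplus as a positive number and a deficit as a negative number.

2.3

Goods balance = 47.7 - 52.8 = -5.1
Services balance = 17.4 - 12.1 = 5.3
Trade balance (goods + services) = -5.1 + 5.3 = 0.2
Net primary income = 17.6 - 17.3 = 0.3
Net secondary income = 7.5 - 5.7 = 1.8
Current account = 0.2 + 0.3 + 1.8 = 2.3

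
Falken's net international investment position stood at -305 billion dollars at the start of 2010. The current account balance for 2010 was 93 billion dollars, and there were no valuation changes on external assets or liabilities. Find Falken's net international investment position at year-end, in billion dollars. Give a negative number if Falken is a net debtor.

With no valuation effects, change in NIIP = current account = 93
End-of-year NIIP = -305 + 93 = -212

-212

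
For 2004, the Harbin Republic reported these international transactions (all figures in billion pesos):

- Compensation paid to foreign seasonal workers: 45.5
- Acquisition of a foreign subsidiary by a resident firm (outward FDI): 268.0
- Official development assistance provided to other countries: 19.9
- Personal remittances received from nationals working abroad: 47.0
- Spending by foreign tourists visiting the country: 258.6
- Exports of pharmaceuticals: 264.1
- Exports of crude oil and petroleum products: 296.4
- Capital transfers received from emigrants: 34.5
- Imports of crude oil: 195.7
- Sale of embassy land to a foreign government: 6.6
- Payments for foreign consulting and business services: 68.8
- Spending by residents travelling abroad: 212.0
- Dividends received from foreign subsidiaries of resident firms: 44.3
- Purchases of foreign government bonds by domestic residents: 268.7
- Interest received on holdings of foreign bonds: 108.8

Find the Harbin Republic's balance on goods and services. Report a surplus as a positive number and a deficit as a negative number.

342.6

Goods: -195.7 + 264.1 + 296.4 = 364.8
Services: 258.6 - 68.8 - 212.0 = -22.2
Trade balance = 364.8 + (-22.2) = 342.6
(Excluded from the trade balance — primary income: compensation paid to foreign seasonal workers 45.5, dividends received from foreign subsidiaries of resident firms 44.3, interest received on holdings of foreign bonds 108.8; financial account: acquisition of a foreign subsidiary by a resident firm (outward FDI) 268.0, purchases of foreign government bonds by domestic residents 268.7; secondary income: official development assistance provided to other countries 19.9, personal remittances received from nationals working abroad 47.0; capital account: capital transfers received from emigrants 34.5, sale of embassy land to a foreign government 6.6.)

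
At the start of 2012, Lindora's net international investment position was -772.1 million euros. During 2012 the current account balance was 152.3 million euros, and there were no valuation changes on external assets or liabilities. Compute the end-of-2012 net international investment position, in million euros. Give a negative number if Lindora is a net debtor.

With no valuation effects, change in NIIP = current account = 152.3
End-of-year NIIP = -772.1 + 152.3 = -619.8

-619.8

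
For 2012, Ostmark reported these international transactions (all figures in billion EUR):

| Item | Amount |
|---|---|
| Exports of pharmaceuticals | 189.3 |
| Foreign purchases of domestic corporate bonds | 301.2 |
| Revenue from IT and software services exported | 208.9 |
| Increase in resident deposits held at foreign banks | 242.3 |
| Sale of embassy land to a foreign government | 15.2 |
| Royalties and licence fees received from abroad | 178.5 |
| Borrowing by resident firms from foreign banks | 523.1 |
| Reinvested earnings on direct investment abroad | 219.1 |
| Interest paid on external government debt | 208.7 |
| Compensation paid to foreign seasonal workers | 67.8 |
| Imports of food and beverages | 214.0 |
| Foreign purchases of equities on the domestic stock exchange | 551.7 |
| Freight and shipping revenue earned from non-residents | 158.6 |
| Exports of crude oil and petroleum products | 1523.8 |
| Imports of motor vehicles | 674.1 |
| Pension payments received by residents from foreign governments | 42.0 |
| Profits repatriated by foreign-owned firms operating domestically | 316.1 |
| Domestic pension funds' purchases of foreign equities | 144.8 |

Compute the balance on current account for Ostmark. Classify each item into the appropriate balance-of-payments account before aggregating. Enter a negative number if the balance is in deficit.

1039.5

Goods: -214.0 - 674.1 + 1523.8 + 189.3 = 825.0
Services: 158.6 + 208.9 + 178.5 = 546.0
Primary income: -316.1 - 208.7 - 67.8 + 219.1 = -373.5
Secondary income: 42.0
Current account = 825.0 + 546.0 + (-373.5) + 42.0 = 1039.5
(Excluded from the current account — financial account: foreign purchases of domestic corporate bonds 301.2, increase in resident deposits held at foreign banks 242.3, borrowing by resident firms from foreign banks 523.1, foreign purchases of equities on the domestic stock exchange 551.7, domestic pension funds' purchases of foreign equities 144.8; capital account: sale of embassy land to a foreign government 15.2.)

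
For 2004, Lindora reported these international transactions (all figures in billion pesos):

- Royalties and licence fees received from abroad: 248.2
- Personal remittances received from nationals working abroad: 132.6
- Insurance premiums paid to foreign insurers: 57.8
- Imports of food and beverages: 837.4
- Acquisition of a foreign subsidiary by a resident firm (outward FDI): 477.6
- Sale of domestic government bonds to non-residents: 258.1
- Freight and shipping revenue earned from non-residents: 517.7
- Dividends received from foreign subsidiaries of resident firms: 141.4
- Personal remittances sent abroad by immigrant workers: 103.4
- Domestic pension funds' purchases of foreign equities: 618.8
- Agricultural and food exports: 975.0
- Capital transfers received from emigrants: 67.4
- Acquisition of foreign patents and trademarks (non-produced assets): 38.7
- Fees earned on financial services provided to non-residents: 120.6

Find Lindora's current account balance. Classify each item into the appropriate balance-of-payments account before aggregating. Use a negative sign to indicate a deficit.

Goods: 975.0 - 837.4 = 137.6
Services: 248.2 - 57.8 + 517.7 + 120.6 = 828.7
Primary income: 141.4
Secondary income: 132.6 - 103.4 = 29.2
Current account = 137.6 + 828.7 + 141.4 + 29.2 = 1136.9
(Excluded from the current account — financial account: acquisition of a foreign subsidiary by a resident firm (outward FDI) 477.6, sale of domestic government bonds to non-residents 258.1, domestic pension funds' purchases of foreign equities 618.8; capital account: capital transfers received from emigrants 67.4, acquisition of foreign patents and trademarks (non-produced assets) 38.7.)

1136.9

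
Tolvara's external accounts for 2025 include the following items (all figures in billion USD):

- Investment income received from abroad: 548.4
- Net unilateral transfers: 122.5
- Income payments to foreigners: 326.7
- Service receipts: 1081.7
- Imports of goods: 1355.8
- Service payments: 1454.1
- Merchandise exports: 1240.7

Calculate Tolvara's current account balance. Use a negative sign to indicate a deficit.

Goods balance = 1240.7 - 1355.8 = -115.1
Services balance = 1081.7 - 1454.1 = -372.4
Trade balance (goods + services) = -115.1 + (-372.4) = -487.5
Net primary income = 548.4 - 326.7 = 221.7
Net secondary income = 122.5
Current account = -487.5 + 221.7 + 122.5 = -143.3

-143.3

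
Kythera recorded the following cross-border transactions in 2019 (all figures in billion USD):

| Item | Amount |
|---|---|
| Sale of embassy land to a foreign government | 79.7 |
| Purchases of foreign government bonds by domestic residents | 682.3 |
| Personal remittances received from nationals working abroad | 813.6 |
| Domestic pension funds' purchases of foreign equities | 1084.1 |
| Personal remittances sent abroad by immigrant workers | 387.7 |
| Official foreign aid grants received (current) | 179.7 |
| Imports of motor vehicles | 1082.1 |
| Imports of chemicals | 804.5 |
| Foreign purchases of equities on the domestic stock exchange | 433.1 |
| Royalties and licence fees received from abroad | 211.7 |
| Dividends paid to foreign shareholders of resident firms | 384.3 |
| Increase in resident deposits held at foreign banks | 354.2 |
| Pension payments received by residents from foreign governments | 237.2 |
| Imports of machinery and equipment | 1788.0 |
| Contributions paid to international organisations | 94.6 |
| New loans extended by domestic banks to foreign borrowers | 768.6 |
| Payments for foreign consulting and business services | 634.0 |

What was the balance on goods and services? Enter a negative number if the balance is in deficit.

Goods: -1788.0 - 804.5 - 1082.1 = -3674.6
Services: -634.0 + 211.7 = -422.3
Trade balance = -3674.6 + (-422.3) = -4096.9
(Excluded from the trade balance — capital account: sale of embassy land to a foreign government 79.7; financial account: purchases of foreign government bonds by domestic residents 682.3, domestic pension funds' purchases of foreign equities 1084.1, foreign purchases of equities on the domestic stock exchange 433.1, increase in resident deposits held at foreign banks 354.2, new loans extended by domestic banks to foreign borrowers 768.6; secondary income: personal remittances received from nationals working abroad 813.6, personal remittances sent abroad by immigrant workers 387.7, official foreign aid grants received (current) 179.7, pension payments received by residents from foreign governments 237.2, contributions paid to international organisations 94.6; primary income: dividends paid to foreign shareholders of resident firms 384.3.)

-4096.9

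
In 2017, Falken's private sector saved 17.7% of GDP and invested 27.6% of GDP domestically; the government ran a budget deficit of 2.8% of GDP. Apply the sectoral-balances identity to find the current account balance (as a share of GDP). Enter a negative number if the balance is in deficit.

-12.7

By the sectoral-balances identity, CA = (S_private - I) + (T - G).
Private balance = 17.7 - 27.6 = -9.9
Government balance (T - G) = -2.8
CA = -9.9 + (-2.8) = -12.7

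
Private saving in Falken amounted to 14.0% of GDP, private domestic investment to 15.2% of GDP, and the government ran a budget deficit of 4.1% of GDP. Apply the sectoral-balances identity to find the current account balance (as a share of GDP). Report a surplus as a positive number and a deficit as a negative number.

By the sectoral-balances identity, CA = (S_private - I) + (T - G).
Private balance = 14.0 - 15.2 = -1.2
Government balance (T - G) = -4.1
CA = -1.2 + (-4.1) = -5.3

-5.3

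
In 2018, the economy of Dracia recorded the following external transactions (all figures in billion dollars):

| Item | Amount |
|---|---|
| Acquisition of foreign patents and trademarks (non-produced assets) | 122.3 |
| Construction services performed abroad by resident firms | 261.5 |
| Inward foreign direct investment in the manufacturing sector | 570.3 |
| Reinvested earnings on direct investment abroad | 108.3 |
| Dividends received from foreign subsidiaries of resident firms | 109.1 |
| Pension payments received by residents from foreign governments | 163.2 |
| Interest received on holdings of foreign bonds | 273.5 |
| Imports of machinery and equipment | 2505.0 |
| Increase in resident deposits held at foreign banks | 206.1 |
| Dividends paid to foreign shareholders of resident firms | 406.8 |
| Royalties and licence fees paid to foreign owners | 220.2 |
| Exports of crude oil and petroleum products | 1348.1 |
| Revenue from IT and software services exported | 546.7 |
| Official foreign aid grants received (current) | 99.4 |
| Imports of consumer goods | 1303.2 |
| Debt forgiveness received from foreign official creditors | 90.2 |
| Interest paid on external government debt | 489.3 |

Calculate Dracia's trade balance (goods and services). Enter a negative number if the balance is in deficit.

Goods: -2505.0 + 1348.1 - 1303.2 = -2460.1
Services: 546.7 + 261.5 - 220.2 = 588.0
Trade balance = -2460.1 + 588.0 = -1872.1
(Excluded from the trade balance — capital account: acquisition of foreign patents and trademarks (non-produced assets) 122.3, debt forgiveness received from foreign official creditors 90.2; financial account: inward foreign direct investment in the manufacturing sector 570.3, increase in resident deposits held at foreign banks 206.1; primary income: reinvested earnings on direct investment abroad 108.3, dividends received from foreign subsidiaries of resident firms 109.1, interest received on holdings of foreign bonds 273.5, dividends paid to foreign shareholders of resident firms 406.8, interest paid on external government debt 489.3; secondary income: pension payments received by residents from foreign governments 163.2, official foreign aid grants received (current) 99.4.)

-1872.1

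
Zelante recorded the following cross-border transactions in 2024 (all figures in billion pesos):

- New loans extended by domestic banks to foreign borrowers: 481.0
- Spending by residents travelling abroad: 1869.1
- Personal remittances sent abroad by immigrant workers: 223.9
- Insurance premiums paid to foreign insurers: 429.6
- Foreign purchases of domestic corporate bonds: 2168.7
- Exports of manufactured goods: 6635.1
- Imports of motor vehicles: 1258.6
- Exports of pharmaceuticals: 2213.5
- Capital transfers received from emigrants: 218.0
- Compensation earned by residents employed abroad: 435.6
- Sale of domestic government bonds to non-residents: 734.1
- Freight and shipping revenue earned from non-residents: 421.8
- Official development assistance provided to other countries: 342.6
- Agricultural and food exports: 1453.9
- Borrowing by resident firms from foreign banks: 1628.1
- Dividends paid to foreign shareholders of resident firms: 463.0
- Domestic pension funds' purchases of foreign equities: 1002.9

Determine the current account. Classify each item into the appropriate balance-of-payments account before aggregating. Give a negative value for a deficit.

6573.1

Goods: 1453.9 + 6635.1 - 1258.6 + 2213.5 = 9043.9
Services: -429.6 - 1869.1 + 421.8 = -1876.9
Primary income: 435.6 - 463.0 = -27.4
Secondary income: -342.6 - 223.9 = -566.5
Current account = 9043.9 + (-1876.9) + (-27.4) + (-566.5) = 6573.1
(Excluded from the current account — financial account: new loans extended by domestic banks to foreign borrowers 481.0, foreign purchases of domestic corporate bonds 2168.7, sale of domestic government bonds to non-residents 734.1, borrowing by resident firms from foreign banks 1628.1, domestic pension funds' purchases of foreign equities 1002.9; capital account: capital transfers received from emigrants 218.0.)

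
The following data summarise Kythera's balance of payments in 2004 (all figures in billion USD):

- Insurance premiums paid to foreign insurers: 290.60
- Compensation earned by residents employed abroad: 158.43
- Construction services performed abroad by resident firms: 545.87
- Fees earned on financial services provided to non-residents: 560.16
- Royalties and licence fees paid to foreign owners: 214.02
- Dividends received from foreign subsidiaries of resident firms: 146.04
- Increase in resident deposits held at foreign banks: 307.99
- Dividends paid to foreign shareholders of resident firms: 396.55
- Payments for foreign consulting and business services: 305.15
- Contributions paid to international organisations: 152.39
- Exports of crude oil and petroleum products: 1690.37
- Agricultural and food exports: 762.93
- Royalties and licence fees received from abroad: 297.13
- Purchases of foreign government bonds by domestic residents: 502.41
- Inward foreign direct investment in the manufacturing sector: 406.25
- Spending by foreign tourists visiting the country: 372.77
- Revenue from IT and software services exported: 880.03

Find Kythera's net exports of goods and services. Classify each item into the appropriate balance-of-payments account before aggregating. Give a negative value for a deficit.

4299.49

Goods: 1690.37 + 762.93 = 2453.30
Services: 545.87 - 214.02 + 880.03 + 560.16 + 372.77 - 290.60 - 305.15 + 297.13 = 1846.19
Trade balance = 2453.30 + 1846.19 = 4299.49
(Excluded from the trade balance — primary income: compensation earned by residents employed abroad 158.43, dividends received from foreign subsidiaries of resident firms 146.04, dividends paid to foreign shareholders of resident firms 396.55; financial account: increase in resident deposits held at foreign banks 307.99, purchases of foreign government bonds by domestic residents 502.41, inward foreign direct investment in the manufacturing sector 406.25; secondary income: contributions paid to international organisations 152.39.)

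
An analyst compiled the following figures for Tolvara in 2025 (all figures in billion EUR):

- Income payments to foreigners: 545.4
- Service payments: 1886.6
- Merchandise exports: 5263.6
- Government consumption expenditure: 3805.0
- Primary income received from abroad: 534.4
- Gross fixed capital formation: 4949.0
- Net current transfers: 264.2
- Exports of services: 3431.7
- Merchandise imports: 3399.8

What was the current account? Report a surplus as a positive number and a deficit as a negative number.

Goods balance = 5263.6 - 3399.8 = 1863.8
Services balance = 3431.7 - 1886.6 = 1545.1
Trade balance (goods + services) = 1863.8 + 1545.1 = 3408.9
Net primary income = 534.4 - 545.4 = -11.0
Net secondary income = 264.2
Current account = 3408.9 + (-11.0) + 264.2 = 3662.1

3662.1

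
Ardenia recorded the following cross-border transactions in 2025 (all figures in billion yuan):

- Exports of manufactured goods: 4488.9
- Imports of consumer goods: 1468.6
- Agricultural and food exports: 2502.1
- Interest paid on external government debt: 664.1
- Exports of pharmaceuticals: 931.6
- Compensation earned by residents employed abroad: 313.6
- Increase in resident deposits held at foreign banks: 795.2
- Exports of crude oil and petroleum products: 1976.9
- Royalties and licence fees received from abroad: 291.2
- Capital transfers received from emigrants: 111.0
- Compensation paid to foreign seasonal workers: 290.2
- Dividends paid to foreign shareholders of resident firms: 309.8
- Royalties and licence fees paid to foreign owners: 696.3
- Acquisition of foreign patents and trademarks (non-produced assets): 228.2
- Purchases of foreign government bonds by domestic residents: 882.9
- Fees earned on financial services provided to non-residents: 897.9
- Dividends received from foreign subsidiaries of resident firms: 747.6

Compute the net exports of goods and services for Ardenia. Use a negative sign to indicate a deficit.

Goods: -1468.6 + 2502.1 + 931.6 + 1976.9 + 4488.9 = 8430.9
Services: 291.2 + 897.9 - 696.3 = 492.8
Trade balance = 8430.9 + 492.8 = 8923.7
(Excluded from the trade balance — primary income: interest paid on external government debt 664.1, compensation earned by residents employed abroad 313.6, compensation paid to foreign seasonal workers 290.2, dividends paid to foreign shareholders of resident firms 309.8, dividends received from foreign subsidiaries of resident firms 747.6; financial account: increase in resident deposits held at foreign banks 795.2, purchases of foreign government bonds by domestic residents 882.9; capital account: capital transfers received from emigrants 111.0, acquisition of foreign patents and trademarks (non-produced assets) 228.2.)

8923.7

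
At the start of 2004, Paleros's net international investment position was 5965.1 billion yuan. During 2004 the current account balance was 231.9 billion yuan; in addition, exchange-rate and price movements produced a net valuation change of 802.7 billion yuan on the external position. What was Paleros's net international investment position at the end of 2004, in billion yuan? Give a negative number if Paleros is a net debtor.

Change in NIIP = current account + net valuation change = 231.9 + 802.7 = 1034.6
End-of-year NIIP = 5965.1 + 1034.6 = 6999.7

6999.7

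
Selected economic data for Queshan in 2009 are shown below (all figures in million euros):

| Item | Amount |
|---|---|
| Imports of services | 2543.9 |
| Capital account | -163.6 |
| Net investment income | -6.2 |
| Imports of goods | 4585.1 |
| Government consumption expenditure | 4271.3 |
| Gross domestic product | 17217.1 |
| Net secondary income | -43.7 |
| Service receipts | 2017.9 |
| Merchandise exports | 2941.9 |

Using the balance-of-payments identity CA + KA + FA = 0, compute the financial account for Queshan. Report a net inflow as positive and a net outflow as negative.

2382.7

Goods balance = 2941.9 - 4585.1 = -1643.2
Services balance = 2017.9 - 2543.9 = -526.0
Trade balance (goods + services) = -1643.2 + (-526.0) = -2169.2
Net primary income = -6.2
Net secondary income = -43.7
Current account = -2169.2 + (-6.2) + (-43.7) = -2219.1
Financial account = -(-2219.1 + (-163.6)) = 2382.7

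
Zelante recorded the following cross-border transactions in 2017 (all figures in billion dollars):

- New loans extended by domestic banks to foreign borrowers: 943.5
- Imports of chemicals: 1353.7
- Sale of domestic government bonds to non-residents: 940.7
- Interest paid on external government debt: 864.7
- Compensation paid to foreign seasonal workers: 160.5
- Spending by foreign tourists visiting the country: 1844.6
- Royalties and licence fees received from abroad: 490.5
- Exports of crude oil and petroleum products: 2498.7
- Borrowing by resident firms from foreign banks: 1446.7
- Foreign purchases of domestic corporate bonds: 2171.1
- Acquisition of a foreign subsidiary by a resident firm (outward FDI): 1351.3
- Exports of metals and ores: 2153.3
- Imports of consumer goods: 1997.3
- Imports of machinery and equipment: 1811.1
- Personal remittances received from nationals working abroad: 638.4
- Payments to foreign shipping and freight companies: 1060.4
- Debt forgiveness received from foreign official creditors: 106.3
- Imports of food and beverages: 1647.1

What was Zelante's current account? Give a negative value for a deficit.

-1269.3

Goods: -1647.1 - 1997.3 - 1353.7 + 2153.3 + 2498.7 - 1811.1 = -2157.2
Services: 490.5 - 1060.4 + 1844.6 = 1274.7
Primary income: -864.7 - 160.5 = -1025.2
Secondary income: 638.4
Current account = (-2157.2) + 1274.7 + (-1025.2) + 638.4 = -1269.3
(Excluded from the current account — financial account: new loans extended by domestic banks to foreign borrowers 943.5, sale of domestic government bonds to non-residents 940.7, borrowing by resident firms from foreign banks 1446.7, foreign purchases of domestic corporate bonds 2171.1, acquisition of a foreign subsidiary by a resident firm (outward FDI) 1351.3; capital account: debt forgiveness received from foreign official creditors 106.3.)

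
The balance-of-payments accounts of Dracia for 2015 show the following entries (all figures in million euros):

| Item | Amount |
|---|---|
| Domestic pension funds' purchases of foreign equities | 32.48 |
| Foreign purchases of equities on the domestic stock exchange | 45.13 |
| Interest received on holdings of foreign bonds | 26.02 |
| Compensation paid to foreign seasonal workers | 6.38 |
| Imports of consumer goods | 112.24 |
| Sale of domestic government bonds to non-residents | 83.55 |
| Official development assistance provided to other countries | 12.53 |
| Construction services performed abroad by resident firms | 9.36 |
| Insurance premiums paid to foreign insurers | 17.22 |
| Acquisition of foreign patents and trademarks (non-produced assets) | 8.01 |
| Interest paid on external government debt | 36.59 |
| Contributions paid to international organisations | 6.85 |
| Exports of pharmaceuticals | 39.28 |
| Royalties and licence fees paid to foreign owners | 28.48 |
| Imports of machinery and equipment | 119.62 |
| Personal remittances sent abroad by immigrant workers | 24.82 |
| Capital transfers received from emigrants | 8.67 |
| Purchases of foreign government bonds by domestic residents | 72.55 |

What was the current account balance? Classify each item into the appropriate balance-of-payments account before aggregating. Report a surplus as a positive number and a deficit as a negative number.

-290.07

Goods: -119.62 + 39.28 - 112.24 = -192.58
Services: -17.22 + 9.36 - 28.48 = -36.34
Primary income: -36.59 - 6.38 + 26.02 = -16.95
Secondary income: -24.82 - 12.53 - 6.85 = -44.20
Current account = (-192.58) + (-36.34) + (-16.95) + (-44.20) = -290.07
(Excluded from the current account — financial account: domestic pension funds' purchases of foreign equities 32.48, foreign purchases of equities on the domestic stock exchange 45.13, sale of domestic government bonds to non-residents 83.55, purchases of foreign government bonds by domestic residents 72.55; capital account: acquisition of foreign patents and trademarks (non-produced assets) 8.01, capital transfers received from emigrants 8.67.)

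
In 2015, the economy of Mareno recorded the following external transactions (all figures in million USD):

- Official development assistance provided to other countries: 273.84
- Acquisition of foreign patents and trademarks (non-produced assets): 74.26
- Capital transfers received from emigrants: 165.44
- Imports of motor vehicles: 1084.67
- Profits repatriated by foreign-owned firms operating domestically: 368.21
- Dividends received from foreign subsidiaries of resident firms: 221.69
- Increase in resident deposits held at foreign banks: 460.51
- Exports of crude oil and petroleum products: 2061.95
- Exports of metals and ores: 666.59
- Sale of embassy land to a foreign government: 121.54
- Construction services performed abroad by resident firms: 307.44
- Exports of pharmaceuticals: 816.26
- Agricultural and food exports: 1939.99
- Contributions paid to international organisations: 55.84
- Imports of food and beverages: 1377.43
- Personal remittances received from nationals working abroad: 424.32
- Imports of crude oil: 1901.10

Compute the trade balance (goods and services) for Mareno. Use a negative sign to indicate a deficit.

Goods: 2061.95 - 1377.43 + 666.59 - 1901.10 - 1084.67 + 1939.99 + 816.26 = 1121.59
Services: 307.44
Trade balance = 1121.59 + 307.44 = 1429.03
(Excluded from the trade balance — secondary income: official development assistance provided to other countries 273.84, contributions paid to international organisations 55.84, personal remittances received from nationals working abroad 424.32; capital account: acquisition of foreign patents and trademarks (non-produced assets) 74.26, capital transfers received from emigrants 165.44, sale of embassy land to a foreign government 121.54; primary income: profits repatriated by foreign-owned firms operating domestically 368.21, dividends received from foreign subsidiaries of resident firms 221.69; financial account: increase in resident deposits held at foreign banks 460.51.)

1429.03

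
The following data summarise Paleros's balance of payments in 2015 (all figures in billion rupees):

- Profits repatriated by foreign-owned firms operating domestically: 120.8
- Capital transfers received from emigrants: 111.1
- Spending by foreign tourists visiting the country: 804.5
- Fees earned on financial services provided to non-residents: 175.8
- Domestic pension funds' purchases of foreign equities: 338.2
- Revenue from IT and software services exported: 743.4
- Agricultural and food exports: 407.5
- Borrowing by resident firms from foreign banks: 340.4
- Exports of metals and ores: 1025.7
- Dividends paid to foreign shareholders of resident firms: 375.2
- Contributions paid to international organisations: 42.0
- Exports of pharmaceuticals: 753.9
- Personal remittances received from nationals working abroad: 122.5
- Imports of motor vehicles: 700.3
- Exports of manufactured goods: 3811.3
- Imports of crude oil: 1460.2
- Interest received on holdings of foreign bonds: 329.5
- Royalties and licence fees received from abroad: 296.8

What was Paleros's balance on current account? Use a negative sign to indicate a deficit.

5772.4

Goods: 407.5 - 700.3 + 753.9 - 1460.2 + 3811.3 + 1025.7 = 3837.9
Services: 743.4 + 175.8 + 296.8 + 804.5 = 2020.5
Primary income: -120.8 + 329.5 - 375.2 = -166.5
Secondary income: 122.5 - 42.0 = 80.5
Current account = 3837.9 + 2020.5 + (-166.5) + 80.5 = 5772.4
(Excluded from the current account — capital account: capital transfers received from emigrants 111.1; financial account: domestic pension funds' purchases of foreign equities 338.2, borrowing by resident firms from foreign banks 340.4.)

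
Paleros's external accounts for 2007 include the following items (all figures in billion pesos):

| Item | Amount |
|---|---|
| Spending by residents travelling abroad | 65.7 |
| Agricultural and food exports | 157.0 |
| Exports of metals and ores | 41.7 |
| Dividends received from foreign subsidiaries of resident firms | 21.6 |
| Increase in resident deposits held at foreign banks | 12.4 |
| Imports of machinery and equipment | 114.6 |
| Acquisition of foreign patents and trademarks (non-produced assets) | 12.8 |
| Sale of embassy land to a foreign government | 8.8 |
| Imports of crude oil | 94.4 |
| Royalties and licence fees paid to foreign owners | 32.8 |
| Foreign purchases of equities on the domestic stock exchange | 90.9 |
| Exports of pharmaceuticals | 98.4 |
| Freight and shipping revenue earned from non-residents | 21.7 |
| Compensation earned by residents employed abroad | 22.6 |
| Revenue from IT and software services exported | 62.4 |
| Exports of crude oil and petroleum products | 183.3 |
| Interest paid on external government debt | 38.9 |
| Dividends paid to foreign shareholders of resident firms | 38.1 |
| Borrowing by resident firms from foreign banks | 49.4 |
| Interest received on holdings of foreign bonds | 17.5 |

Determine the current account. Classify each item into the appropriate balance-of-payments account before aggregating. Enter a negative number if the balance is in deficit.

241.7

Goods: 157.0 + 183.3 - 94.4 - 114.6 + 41.7 + 98.4 = 271.4
Services: -32.8 + 62.4 - 65.7 + 21.7 = -14.4
Primary income: 21.6 - 38.9 + 22.6 - 38.1 + 17.5 = -15.3
Current account = 271.4 + (-14.4) + (-15.3) = 241.7
(Excluded from the current account — financial account: increase in resident deposits held at foreign banks 12.4, foreign purchases of equities on the domestic stock exchange 90.9, borrowing by resident firms from foreign banks 49.4; capital account: acquisition of foreign patents and trademarks (non-produced assets) 12.8, sale of embassy land to a foreign government 8.8.)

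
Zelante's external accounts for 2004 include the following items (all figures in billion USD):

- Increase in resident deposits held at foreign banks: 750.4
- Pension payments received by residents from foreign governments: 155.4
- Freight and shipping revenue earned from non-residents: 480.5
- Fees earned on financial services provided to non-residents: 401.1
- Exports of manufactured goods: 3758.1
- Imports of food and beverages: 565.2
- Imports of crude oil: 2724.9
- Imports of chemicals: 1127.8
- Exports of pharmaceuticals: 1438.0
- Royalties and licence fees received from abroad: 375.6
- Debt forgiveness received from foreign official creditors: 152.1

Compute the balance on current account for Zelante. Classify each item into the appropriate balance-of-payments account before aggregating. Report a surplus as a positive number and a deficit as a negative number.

Goods: -565.2 - 1127.8 - 2724.9 + 3758.1 + 1438.0 = 778.2
Services: 375.6 + 401.1 + 480.5 = 1257.2
Secondary income: 155.4
Current account = 778.2 + 1257.2 + 155.4 = 2190.8
(Excluded from the current account — financial account: increase in resident deposits held at foreign banks 750.4; capital account: debt forgiveness received from foreign official creditors 152.1.)

2190.8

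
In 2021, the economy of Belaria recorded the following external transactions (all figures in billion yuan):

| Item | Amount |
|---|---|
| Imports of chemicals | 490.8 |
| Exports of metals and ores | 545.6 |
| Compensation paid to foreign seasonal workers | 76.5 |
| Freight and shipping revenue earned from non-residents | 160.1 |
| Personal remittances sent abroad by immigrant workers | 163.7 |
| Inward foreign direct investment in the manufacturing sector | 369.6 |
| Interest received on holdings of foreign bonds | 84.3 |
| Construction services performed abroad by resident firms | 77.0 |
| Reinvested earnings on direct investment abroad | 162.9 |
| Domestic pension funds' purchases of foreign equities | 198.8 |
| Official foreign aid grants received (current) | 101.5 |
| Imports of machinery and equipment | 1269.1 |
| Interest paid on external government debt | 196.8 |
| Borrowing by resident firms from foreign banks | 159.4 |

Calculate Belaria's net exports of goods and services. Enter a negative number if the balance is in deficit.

-977.2

Goods: -1269.1 + 545.6 - 490.8 = -1214.3
Services: 77.0 + 160.1 = 237.1
Trade balance = -1214.3 + 237.1 = -977.2
(Excluded from the trade balance — primary income: compensation paid to foreign seasonal workers 76.5, interest received on holdings of foreign bonds 84.3, reinvested earnings on direct investment abroad 162.9, interest paid on external government debt 196.8; secondary income: personal remittances sent abroad by immigrant workers 163.7, official foreign aid grants received (current) 101.5; financial account: inward foreign direct investment in the manufacturing sector 369.6, domestic pension funds' purchases of foreign equities 198.8, borrowing by resident firms from foreign banks 159.4.)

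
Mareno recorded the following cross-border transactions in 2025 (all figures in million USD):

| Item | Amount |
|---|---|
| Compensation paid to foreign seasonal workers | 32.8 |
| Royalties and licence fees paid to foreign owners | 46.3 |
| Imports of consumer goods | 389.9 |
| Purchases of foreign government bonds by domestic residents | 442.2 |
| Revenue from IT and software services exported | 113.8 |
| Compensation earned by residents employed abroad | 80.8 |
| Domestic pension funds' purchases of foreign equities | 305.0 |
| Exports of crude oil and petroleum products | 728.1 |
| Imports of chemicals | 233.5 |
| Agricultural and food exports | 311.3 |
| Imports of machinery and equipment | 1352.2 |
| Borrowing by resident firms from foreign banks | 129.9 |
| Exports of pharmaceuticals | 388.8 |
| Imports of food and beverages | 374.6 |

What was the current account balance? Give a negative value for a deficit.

-806.5

Goods: -389.9 + 388.8 + 311.3 + 728.1 - 233.5 - 1352.2 - 374.6 = -922.0
Services: -46.3 + 113.8 = 67.5
Primary income: -32.8 + 80.8 = 48.0
Current account = (-922.0) + 67.5 + 48.0 = -806.5
(Excluded from the current account — financial account: purchases of foreign government bonds by domestic residents 442.2, domestic pension funds' purchases of foreign equities 305.0, borrowing by resident firms from foreign banks 129.9.)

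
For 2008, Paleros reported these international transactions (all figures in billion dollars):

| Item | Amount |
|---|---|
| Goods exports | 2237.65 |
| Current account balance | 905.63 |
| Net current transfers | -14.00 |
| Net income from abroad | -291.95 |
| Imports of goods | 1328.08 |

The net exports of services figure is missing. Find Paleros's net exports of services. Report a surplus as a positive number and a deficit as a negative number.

302.01

Current account = goods balance + services balance + net primary income + net secondary income
Sum of the known components = 603.62
Net exports of services = CA - (known components) = 905.63 - 603.62 = 302.01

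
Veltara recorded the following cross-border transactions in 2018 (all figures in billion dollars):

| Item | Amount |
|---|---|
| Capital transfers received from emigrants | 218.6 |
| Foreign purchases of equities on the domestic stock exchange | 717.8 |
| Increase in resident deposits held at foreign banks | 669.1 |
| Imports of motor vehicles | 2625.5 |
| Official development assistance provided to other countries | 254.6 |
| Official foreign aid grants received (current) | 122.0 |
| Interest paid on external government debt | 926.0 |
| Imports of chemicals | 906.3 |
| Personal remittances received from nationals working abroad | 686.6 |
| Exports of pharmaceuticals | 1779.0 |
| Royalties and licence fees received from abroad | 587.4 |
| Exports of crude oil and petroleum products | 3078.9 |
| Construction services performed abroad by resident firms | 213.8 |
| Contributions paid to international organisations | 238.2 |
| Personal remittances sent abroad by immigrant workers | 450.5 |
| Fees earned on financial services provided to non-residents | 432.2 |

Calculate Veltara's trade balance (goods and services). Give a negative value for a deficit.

Goods: 1779.0 - 906.3 + 3078.9 - 2625.5 = 1326.1
Services: 213.8 + 587.4 + 432.2 = 1233.4
Trade balance = 1326.1 + 1233.4 = 2559.5
(Excluded from the trade balance — capital account: capital transfers received from emigrants 218.6; financial account: foreign purchases of equities on the domestic stock exchange 717.8, increase in resident deposits held at foreign banks 669.1; secondary income: official development assistance provided to other countries 254.6, official foreign aid grants received (current) 122.0, personal remittances received from nationals working abroad 686.6, contributions paid to international organisations 238.2, personal remittances sent abroad by immigrant workers 450.5; primary income: interest paid on external government debt 926.0.)

2559.5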